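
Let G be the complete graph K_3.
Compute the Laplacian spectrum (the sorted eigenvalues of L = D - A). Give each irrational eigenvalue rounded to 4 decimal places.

[0, 3, 3]

The graph has 3 vertices and degree multiset [2, 2, 2]; D is the diagonal matrix of degrees and L = D - A. L is symmetric positive semidefinite, so every eigenvalue is real and nonnegative. The largest eigenvalue, 3, is at most the vertex count 3.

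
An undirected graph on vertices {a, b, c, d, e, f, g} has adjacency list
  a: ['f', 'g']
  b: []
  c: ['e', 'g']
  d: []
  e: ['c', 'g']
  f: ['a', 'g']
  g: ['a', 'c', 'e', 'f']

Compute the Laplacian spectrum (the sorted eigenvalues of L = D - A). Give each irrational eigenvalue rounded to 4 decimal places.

[0, 0, 0, 1, 3, 3, 5]

Reading degrees in the order [a, b, c, d, e, f, g] gives [2, 0, 2, 0, 2, 2, 4]; set D = diag(2, 0, 2, 0, 2, 2, 4) and form L = D - A. The multiplicity of 0 as a Laplacian eigenvalue equals the number of connected components. The 3 zero eigenvalues correspond to the 3 connected components. The largest eigenvalue, 5, is at most the vertex count 7.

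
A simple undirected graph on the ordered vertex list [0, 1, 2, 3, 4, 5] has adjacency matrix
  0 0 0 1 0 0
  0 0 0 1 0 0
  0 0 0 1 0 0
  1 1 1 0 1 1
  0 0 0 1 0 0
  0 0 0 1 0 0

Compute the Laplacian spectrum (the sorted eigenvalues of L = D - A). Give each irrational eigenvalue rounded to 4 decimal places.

With the vertex order [0, 1, 2, 3, 4, 5], the degrees are [1, 1, 1, 5, 1, 1], giving D = diag(1, 1, 1, 5, 1, 1) and L = D - A. Diagonalising L (or applying a numerical eigensolver to the 6x6 matrix) gives the spectrum above. By the matrix-tree theorem the graph has (1/6) * product of the nonzero eigenvalues = 1 spanning tree.

[0, 1, 1, 1, 1, 6]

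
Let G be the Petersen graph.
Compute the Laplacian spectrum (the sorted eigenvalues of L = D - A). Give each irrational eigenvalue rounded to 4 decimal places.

The graph has 10 vertices and degree multiset [3, 3, 3, 3, 3, 3, 3, 3, 3, 3]; D is the diagonal matrix of degrees and L = D - A. L is symmetric positive semidefinite, so every eigenvalue is real and nonnegative. The single zero eigenvalue shows the graph is connected. The largest eigenvalue, 5, is at most the vertex count 10.

[0, 2, 2, 2, 2, 2, 5, 5, 5, 5]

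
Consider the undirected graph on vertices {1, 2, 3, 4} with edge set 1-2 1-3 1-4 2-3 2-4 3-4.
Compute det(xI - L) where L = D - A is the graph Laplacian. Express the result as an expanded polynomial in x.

Each diagonal entry of L is the vertex degree and each off-diagonal entry is -1 where an edge is present, 0 otherwise; in the order [1, 2, 3, 4] the diagonal is [3, 3, 3, 3]. Computing det(xI - L) by cofactor expansion (or equivalently via sum-over-permutations) gives x^4 - 12x^3 + 48x^2 - 64x. The constant term is 0 because L is singular (the all-ones vector lies in its kernel). There is one zero in the spectrum, matching the 1 component. The largest eigenvalue, 4, is at most the vertex count 4.

x^4 - 12x^3 + 48x^2 - 64x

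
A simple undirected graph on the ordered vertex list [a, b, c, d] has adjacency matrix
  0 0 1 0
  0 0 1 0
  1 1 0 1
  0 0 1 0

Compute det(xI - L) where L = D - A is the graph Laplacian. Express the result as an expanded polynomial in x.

Each diagonal entry of L is the vertex degree and each off-diagonal entry is -1 where an edge is present, 0 otherwise; in the order [a, b, c, d] the diagonal is [1, 1, 3, 1]. The eigenvalues of L are [0, 1, 1, 4]; the characteristic polynomial is the product of (x - lambda_i), which multiplies out to x^4 - 6x^3 + 9x^2 - 4x. The constant term is 0 because L is singular (the all-ones vector lies in its kernel). By the matrix-tree theorem the graph has (1/4) * product of the nonzero eigenvalues = 1 spanning tree. The largest eigenvalue, 4, is at most the vertex count 4.

x^4 - 6x^3 + 9x^2 - 4x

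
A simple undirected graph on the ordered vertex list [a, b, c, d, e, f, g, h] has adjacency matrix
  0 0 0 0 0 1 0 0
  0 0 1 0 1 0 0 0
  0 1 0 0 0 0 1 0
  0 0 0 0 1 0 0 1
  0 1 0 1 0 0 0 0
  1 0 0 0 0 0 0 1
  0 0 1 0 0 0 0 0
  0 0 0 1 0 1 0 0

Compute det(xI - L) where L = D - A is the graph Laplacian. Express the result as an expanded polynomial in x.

Reading degrees in the order [a, b, c, d, e, f, g, h] gives [1, 2, 2, 2, 2, 2, 1, 2]; set D = diag(1, 2, 2, 2, 2, 2, 1, 2) and form L = D - A. Computing det(xI - L) by cofactor expansion (or equivalently via sum-over-permutations) gives x^8 - 14x^7 + 78x^6 - 220x^5 + 330x^4 - 252x^3 + 84x^2 - 8x. The coefficient of x^7 equals -trace(L) = -14, matching the sum of degrees. By the matrix-tree theorem the graph has (1/8) * product of the nonzero eigenvalues = 1 spanning tree.

x^8 - 14x^7 + 78x^6 - 220x^5 + 330x^4 - 252x^3 + 84x^2 - 8x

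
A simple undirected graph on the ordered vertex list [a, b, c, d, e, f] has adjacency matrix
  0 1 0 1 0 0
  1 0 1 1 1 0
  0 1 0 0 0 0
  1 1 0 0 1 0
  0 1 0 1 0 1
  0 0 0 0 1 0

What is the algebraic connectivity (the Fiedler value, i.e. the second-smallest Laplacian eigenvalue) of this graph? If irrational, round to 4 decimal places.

With the vertex order [a, b, c, d, e, f], the degrees are [2, 4, 1, 3, 3, 1], giving D = diag(2, 4, 1, 3, 3, 1) and L = D - A. The sorted Laplacian eigenvalues are [0, 0.6972, 1.1392, 2.7459, 4.3028, 5.1149]; the algebraic connectivity is the second entry, 0.6972. The largest eigenvalue, 5.1149, is at most the vertex count 6. By the matrix-tree theorem the graph has (1/6) * product of the nonzero eigenvalues = 8 spanning trees.

0.6972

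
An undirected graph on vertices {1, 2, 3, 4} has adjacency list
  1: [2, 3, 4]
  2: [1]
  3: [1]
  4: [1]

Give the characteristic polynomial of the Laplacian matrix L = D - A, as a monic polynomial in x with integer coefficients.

With the vertex order [1, 2, 3, 4], the degrees are [3, 1, 1, 1], giving D = diag(3, 1, 1, 1) and L = D - A. The eigenvalues of L are [0, 1, 1, 4]; the characteristic polynomial is the product of (x - lambda_i), which multiplies out to x^4 - 6x^3 + 9x^2 - 4x. The coefficient of x^3 equals -trace(L) = -6, matching the sum of degrees. There is one zero in the spectrum, matching the 1 component. By the matrix-tree theorem the graph has (1/4) * product of the nonzero eigenvalues = 1 spanning tree.

x^4 - 6x^3 + 9x^2 - 4x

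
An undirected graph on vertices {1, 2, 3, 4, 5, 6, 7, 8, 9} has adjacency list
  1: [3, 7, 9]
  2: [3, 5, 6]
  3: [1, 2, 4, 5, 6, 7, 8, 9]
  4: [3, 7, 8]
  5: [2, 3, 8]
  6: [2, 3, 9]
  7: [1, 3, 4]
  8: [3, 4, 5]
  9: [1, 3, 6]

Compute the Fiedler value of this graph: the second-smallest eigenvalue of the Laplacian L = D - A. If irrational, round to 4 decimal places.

1.5858

Reading degrees in the order [1, 2, 3, 4, 5, 6, 7, 8, 9] gives [3, 3, 8, 3, 3, 3, 3, 3, 3]; set D = diag(3, 3, 8, 3, 3, 3, 3, 3, 3) and form L = D - A. The smallest Laplacian eigenvalue is always 0. The next one, lambda_2 = 1.5858, measures how hard the graph is to disconnect: larger values mean better connectivity.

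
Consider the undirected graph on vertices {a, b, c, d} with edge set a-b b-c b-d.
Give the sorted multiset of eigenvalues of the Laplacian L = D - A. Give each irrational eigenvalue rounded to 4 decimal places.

[0, 1, 1, 4]

Each diagonal entry of L is the vertex degree and each off-diagonal entry is -1 where an edge is present, 0 otherwise; in the order [a, b, c, d] the diagonal is [1, 3, 1, 1]. Since every row of L sums to 0, the all-ones vector is in the kernel and 0 is an eigenvalue. There is one zero in the spectrum, matching the 1 component. By the matrix-tree theorem the graph has (1/4) * product of the nonzero eigenvalues = 1 spanning tree.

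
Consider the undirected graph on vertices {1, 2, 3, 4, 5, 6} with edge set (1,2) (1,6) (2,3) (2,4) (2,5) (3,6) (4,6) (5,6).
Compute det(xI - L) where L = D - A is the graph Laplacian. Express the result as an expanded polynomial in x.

With the vertex order [1, 2, 3, 4, 5, 6], the degrees are [2, 4, 2, 2, 2, 4], giving D = diag(2, 4, 2, 2, 2, 4) and L = D - A. The eigenvalues of L are [0, 2, 2, 2, 4, 6]; the characteristic polynomial is the product of (x - lambda_i), which multiplies out to x^6 - 16x^5 + 96x^4 - 272x^3 + 368x^2 - 192x. The coefficient of x^5 equals -trace(L) = -16, matching the sum of degrees. There is one zero in the spectrum, matching the 1 component. By the matrix-tree theorem the graph has (1/6) * product of the nonzero eigenvalues = 32 spanning trees.

x^6 - 16x^5 + 96x^4 - 272x^3 + 368x^2 - 192x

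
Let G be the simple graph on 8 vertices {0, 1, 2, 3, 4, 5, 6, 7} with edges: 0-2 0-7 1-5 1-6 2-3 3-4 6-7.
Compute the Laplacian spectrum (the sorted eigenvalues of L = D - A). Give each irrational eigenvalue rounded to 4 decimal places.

[0, 0.1522, 0.5858, 1.2346, 2, 2.7654, 3.4142, 3.8478]

Reading degrees in the order [0, 1, 2, 3, 4, 5, 6, 7] gives [2, 2, 2, 2, 1, 1, 2, 2]; set D = diag(2, 2, 2, 2, 1, 1, 2, 2) and form L = D - A. L is symmetric positive semidefinite, so every eigenvalue is real and nonnegative.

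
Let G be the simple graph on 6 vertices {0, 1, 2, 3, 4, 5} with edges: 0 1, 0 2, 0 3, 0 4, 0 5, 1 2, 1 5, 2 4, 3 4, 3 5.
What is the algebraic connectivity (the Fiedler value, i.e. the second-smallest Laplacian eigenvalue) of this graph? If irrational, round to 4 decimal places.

2.3820

Reading degrees in the order [0, 1, 2, 3, 4, 5] gives [5, 3, 3, 3, 3, 3]; set D = diag(5, 3, 3, 3, 3, 3) and form L = D - A. The smallest Laplacian eigenvalue is always 0. The next one, lambda_2 = 2.3820, measures how hard the graph is to disconnect: larger values mean better connectivity.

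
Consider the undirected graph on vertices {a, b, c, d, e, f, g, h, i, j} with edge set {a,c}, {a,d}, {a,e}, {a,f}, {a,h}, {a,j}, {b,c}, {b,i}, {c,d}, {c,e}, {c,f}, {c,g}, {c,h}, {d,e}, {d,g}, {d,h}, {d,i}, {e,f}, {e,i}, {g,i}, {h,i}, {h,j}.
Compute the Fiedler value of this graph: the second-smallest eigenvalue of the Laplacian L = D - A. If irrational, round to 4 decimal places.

Each diagonal entry of L is the vertex degree and each off-diagonal entry is -1 where an edge is present, 0 otherwise; in the order [a, b, c, d, e, f, g, h, i, j] the diagonal is [6, 2, 7, 6, 5, 3, 3, 5, 5, 2]. Computing the eigenvalues of L and sorting gives [0, 1.5191, 2.0648, 2.4793, 4, 5.2800, 5.6088, 7.1711, 7.4472, 8.4297]. The Fiedler value lambda_2 = 1.5191 is strictly positive, so the graph is connected.

1.5191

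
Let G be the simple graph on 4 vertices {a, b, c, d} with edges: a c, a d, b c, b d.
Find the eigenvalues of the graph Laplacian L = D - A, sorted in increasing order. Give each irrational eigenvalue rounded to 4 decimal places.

[0, 2, 2, 4]

Each diagonal entry of L is the vertex degree and each off-diagonal entry is -1 where an edge is present, 0 otherwise; in the order [a, b, c, d] the diagonal is [2, 2, 2, 2]. Since every row of L sums to 0, the all-ones vector is in the kernel and 0 is an eigenvalue.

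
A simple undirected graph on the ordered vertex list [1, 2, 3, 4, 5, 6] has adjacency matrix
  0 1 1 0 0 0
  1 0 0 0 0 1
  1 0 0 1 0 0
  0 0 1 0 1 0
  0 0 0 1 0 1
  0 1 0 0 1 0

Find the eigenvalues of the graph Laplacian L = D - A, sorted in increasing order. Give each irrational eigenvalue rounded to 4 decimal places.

Each diagonal entry of L is the vertex degree and each off-diagonal entry is -1 where an edge is present, 0 otherwise; in the order [1, 2, 3, 4, 5, 6] the diagonal is [2, 2, 2, 2, 2, 2]. L is symmetric positive semidefinite, so every eigenvalue is real and nonnegative. The largest eigenvalue, 4, is at most the vertex count 6.

[0, 1, 1, 3, 3, 4]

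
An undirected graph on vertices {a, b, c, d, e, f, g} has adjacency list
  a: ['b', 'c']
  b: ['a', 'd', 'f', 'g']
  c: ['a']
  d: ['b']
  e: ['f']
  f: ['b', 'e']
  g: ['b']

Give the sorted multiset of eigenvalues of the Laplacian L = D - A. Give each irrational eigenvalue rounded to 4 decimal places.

Each diagonal entry of L is the vertex degree and each off-diagonal entry is -1 where an edge is present, 0 otherwise; in the order [a, b, c, d, e, f, g] the diagonal is [2, 4, 1, 1, 1, 2, 1]. L is symmetric positive semidefinite, so every eigenvalue is real and nonnegative. By the matrix-tree theorem the graph has (1/7) * product of the nonzero eigenvalues = 1 spanning tree. There is one zero in the spectrum, matching the 1 component.

[0, 0.3820, 0.6086, 1, 2.2271, 2.6180, 5.1642]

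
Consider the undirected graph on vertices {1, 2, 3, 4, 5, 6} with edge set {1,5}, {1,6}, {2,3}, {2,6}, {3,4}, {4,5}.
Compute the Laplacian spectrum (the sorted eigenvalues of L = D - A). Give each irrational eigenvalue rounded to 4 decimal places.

With the vertex order [1, 2, 3, 4, 5, 6], the degrees are [2, 2, 2, 2, 2, 2], giving D = diag(2, 2, 2, 2, 2, 2) and L = D - A. Diagonalising L (or applying a numerical eigensolver to the 6x6 matrix) gives the spectrum above. By the matrix-tree theorem the graph has (1/6) * product of the nonzero eigenvalues = 6 spanning trees. The eigenvalues sum to 12, which equals trace(L) = 2|E|.

[0, 1, 1, 3, 3, 4]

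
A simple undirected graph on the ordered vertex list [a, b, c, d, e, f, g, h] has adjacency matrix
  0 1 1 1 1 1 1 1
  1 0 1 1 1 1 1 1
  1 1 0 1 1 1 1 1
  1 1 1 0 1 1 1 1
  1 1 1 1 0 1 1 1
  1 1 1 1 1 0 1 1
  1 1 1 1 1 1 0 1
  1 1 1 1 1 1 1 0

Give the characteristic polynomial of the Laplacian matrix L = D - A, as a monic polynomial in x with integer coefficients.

x^8 - 56x^7 + 1344x^6 - 17920x^5 + 143360x^4 - 688128x^3 + 1835008x^2 - 2097152x

With the vertex order [a, b, c, d, e, f, g, h], the degrees are [7, 7, 7, 7, 7, 7, 7, 7], giving D = diag(7, 7, 7, 7, 7, 7, 7, 7) and L = D - A. L has integer entries, so p(x) = det(xI - L) has integer coefficients. Expanding the determinant yields x^8 - 56x^7 + 1344x^6 - 17920x^5 + 143360x^4 - 688128x^3 + 1835008x^2 - 2097152x. Since p(0) = det(-L) = 0, x divides p(x). There is one zero in the spectrum, matching the 1 component. The eigenvalues sum to 56, which equals trace(L) = 2|E|.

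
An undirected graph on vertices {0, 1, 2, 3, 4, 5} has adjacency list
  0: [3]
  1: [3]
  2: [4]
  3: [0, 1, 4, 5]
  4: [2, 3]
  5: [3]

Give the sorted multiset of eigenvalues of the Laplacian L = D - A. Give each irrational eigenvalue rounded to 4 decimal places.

[0, 0.4859, 1, 1, 2.4280, 5.0861]

With the vertex order [0, 1, 2, 3, 4, 5], the degrees are [1, 1, 1, 4, 2, 1], giving D = diag(1, 1, 1, 4, 2, 1) and L = D - A. L is symmetric positive semidefinite, so every eigenvalue is real and nonnegative. The single zero eigenvalue shows the graph is connected.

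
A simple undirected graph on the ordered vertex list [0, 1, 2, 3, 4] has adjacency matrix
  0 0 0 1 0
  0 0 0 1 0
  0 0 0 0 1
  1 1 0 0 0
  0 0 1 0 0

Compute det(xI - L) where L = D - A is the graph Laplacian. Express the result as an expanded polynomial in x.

x^5 - 6x^4 + 11x^3 - 6x^2

Each diagonal entry of L is the vertex degree and each off-diagonal entry is -1 where an edge is present, 0 otherwise; in the order [0, 1, 2, 3, 4] the diagonal is [1, 1, 1, 2, 1]. L has integer entries, so p(x) = det(xI - L) has integer coefficients. Expanding the determinant yields x^5 - 6x^4 + 11x^3 - 6x^2. The coefficient of x^4 equals -trace(L) = -6, matching the sum of degrees. There are 2 zeros in the spectrum, matching the 2 components.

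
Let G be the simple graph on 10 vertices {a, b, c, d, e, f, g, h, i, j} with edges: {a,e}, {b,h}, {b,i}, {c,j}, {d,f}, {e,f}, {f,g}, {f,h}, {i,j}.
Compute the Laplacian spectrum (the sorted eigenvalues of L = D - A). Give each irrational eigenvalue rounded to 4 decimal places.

Reading degrees in the order [a, b, c, d, e, f, g, h, i, j] gives [1, 2, 1, 1, 2, 4, 1, 2, 2, 2]; set D = diag(1, 2, 1, 1, 2, 4, 1, 2, 2, 2) and form L = D - A. L is symmetric positive semidefinite, so every eigenvalue is real and nonnegative. The eigenvalues sum to 18, which equals trace(L) = 2|E|. The largest eigenvalue, 5.1744, is at most the vertex count 10.

[0, 0.1317, 0.5006, 0.7370, 1, 1.6424, 2.3851, 2.7880, 3.6407, 5.1744]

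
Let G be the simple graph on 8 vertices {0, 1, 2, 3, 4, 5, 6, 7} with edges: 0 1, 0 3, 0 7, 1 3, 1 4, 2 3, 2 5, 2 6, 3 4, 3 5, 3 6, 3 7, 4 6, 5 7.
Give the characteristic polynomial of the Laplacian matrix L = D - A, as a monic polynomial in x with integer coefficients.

Each diagonal entry of L is the vertex degree and each off-diagonal entry is -1 where an edge is present, 0 otherwise; in the order [0, 1, 2, 3, 4, 5, 6, 7] the diagonal is [3, 3, 3, 7, 3, 3, 3, 3]. Computing det(xI - L) by cofactor expansion (or equivalently via sum-over-permutations) gives x^8 - 28x^7 + 322x^6 - 1974x^5 + 6965x^4 - 14126x^3 + 15225x^2 - 6728x. Since p(0) = det(-L) = 0, x divides p(x). The largest eigenvalue, 8, is at most the vertex count 8.

x^8 - 28x^7 + 322x^6 - 1974x^5 + 6965x^4 - 14126x^3 + 15225x^2 - 6728x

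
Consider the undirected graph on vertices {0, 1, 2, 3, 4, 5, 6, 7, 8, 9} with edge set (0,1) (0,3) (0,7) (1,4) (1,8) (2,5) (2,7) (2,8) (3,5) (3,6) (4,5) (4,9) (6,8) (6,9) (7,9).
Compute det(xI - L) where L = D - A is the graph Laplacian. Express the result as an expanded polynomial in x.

x^10 - 30x^9 + 390x^8 - 2880x^7 + 13305x^6 - 39882x^5 + 77640x^4 - 94800x^3 + 66000x^2 - 20000x

Each diagonal entry of L is the vertex degree and each off-diagonal entry is -1 where an edge is present, 0 otherwise; in the order [0, 1, 2, 3, 4, 5, 6, 7, 8, 9] the diagonal is [3, 3, 3, 3, 3, 3, 3, 3, 3, 3]. The eigenvalues of L are [0, 2, 2, 2, 2, 2, 5, 5, 5, 5]; the characteristic polynomial is the product of (x - lambda_i), which multiplies out to x^10 - 30x^9 + 390x^8 - 2880x^7 + 13305x^6 - 39882x^5 + 77640x^4 - 94800x^3 + 66000x^2 - 20000x. The constant term is 0 because L is singular (the all-ones vector lies in its kernel). The eigenvalues sum to 30, which equals trace(L) = 2|E|. By the matrix-tree theorem the graph has (1/10) * product of the nonzero eigenvalues = 2000 spanning trees.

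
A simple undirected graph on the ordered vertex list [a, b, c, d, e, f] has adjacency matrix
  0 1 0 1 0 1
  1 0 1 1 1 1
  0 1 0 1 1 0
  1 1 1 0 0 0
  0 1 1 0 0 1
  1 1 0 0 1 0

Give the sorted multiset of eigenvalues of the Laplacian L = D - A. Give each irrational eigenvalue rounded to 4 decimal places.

[0, 2.3820, 2.3820, 4.6180, 4.6180, 6]

With the vertex order [a, b, c, d, e, f], the degrees are [3, 5, 3, 3, 3, 3], giving D = diag(3, 5, 3, 3, 3, 3) and L = D - A. Since every row of L sums to 0, the all-ones vector is in the kernel and 0 is an eigenvalue. The single zero eigenvalue shows the graph is connected.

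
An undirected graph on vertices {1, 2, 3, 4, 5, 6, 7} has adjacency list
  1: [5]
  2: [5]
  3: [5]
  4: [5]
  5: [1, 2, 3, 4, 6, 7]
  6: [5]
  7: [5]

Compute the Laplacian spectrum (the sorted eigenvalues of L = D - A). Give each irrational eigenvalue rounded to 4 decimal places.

[0, 1, 1, 1, 1, 1, 7]

Reading degrees in the order [1, 2, 3, 4, 5, 6, 7] gives [1, 1, 1, 1, 6, 1, 1]; set D = diag(1, 1, 1, 1, 6, 1, 1) and form L = D - A. Diagonalising L (or applying a numerical eigensolver to the 7x7 matrix) gives the spectrum above. The single zero eigenvalue shows the graph is connected. By the matrix-tree theorem the graph has (1/7) * product of the nonzero eigenvalues = 1 spanning tree.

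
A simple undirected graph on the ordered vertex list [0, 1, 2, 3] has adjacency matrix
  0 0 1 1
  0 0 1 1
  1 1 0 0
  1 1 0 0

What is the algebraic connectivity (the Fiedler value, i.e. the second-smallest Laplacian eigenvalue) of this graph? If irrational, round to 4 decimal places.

With the vertex order [0, 1, 2, 3], the degrees are [2, 2, 2, 2], giving D = diag(2, 2, 2, 2) and L = D - A. The smallest Laplacian eigenvalue is always 0. The next one, lambda_2 = 2, measures how hard the graph is to disconnect: larger values mean better connectivity. By the matrix-tree theorem the graph has (1/4) * product of the nonzero eigenvalues = 4 spanning trees.

2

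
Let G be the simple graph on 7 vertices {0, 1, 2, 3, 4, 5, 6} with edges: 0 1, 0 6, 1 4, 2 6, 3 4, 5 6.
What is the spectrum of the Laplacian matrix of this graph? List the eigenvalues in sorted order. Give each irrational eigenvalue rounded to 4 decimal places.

With the vertex order [0, 1, 2, 3, 4, 5, 6], the degrees are [2, 2, 1, 1, 2, 1, 3], giving D = diag(2, 2, 1, 1, 2, 1, 3) and L = D - A. Diagonalising L (or applying a numerical eigensolver to the 7x7 matrix) gives the spectrum above. The single zero eigenvalue shows the graph is connected. The largest eigenvalue, 4.2283, is at most the vertex count 7.

[0, 0.2254, 1, 1, 2.1859, 3.3604, 4.2283]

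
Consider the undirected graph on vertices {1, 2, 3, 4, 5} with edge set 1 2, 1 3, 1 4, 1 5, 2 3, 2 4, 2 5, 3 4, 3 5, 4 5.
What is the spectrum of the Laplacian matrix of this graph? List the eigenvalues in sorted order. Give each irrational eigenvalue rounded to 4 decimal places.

[0, 5, 5, 5, 5]

Each diagonal entry of L is the vertex degree and each off-diagonal entry is -1 where an edge is present, 0 otherwise; in the order [1, 2, 3, 4, 5] the diagonal is [4, 4, 4, 4, 4]. The multiplicity of 0 as a Laplacian eigenvalue equals the number of connected components.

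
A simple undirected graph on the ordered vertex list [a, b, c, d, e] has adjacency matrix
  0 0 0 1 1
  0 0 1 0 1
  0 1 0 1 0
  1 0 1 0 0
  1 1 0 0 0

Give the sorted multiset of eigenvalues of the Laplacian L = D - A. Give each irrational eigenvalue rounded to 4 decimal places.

[0, 1.3820, 1.3820, 3.6180, 3.6180]

Reading degrees in the order [a, b, c, d, e] gives [2, 2, 2, 2, 2]; set D = diag(2, 2, 2, 2, 2) and form L = D - A. Since every row of L sums to 0, the all-ones vector is in the kernel and 0 is an eigenvalue.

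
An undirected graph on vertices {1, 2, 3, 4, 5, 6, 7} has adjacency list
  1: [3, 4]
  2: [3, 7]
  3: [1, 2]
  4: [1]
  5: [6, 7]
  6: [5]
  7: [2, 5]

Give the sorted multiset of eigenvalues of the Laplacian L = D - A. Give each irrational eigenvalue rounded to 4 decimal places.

[0, 0.1981, 0.7530, 1.5550, 2.4450, 3.2470, 3.8019]

With the vertex order [1, 2, 3, 4, 5, 6, 7], the degrees are [2, 2, 2, 1, 2, 1, 2], giving D = diag(2, 2, 2, 1, 2, 1, 2) and L = D - A. The multiplicity of 0 as a Laplacian eigenvalue equals the number of connected components. The single zero eigenvalue shows the graph is connected. The eigenvalues sum to 12, which equals trace(L) = 2|E|. By the matrix-tree theorem the graph has (1/7) * product of the nonzero eigenvalues = 1 spanning tree.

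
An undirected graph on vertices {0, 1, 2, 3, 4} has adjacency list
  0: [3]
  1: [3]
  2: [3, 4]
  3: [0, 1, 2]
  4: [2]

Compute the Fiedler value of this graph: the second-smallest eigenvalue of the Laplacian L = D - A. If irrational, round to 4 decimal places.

0.5188

With the vertex order [0, 1, 2, 3, 4], the degrees are [1, 1, 2, 3, 1], giving D = diag(1, 1, 2, 3, 1) and L = D - A. The smallest Laplacian eigenvalue is always 0. The next one, lambda_2 = 0.5188, measures how hard the graph is to disconnect: larger values mean better connectivity. The eigenvalues sum to 8, which equals trace(L) = 2|E|.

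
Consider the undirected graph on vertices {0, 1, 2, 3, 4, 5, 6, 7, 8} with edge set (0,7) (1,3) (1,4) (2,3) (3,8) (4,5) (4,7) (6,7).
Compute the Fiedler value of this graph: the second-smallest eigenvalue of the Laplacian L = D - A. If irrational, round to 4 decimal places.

Each diagonal entry of L is the vertex degree and each off-diagonal entry is -1 where an edge is present, 0 otherwise; in the order [0, 1, 2, 3, 4, 5, 6, 7, 8] the diagonal is [1, 2, 1, 3, 3, 1, 1, 3, 1]. The smallest Laplacian eigenvalue is always 0. The next one, lambda_2 = 0.1830, measures how hard the graph is to disconnect: larger values mean better connectivity. The eigenvalues sum to 16, which equals trace(L) = 2|E|.

0.1830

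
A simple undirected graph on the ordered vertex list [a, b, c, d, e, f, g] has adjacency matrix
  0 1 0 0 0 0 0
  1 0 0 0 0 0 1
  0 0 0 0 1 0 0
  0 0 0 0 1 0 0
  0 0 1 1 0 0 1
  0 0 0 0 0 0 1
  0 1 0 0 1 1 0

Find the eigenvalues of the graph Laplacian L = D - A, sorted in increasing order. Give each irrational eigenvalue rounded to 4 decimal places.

Reading degrees in the order [a, b, c, d, e, f, g] gives [1, 2, 1, 1, 3, 1, 3]; set D = diag(1, 2, 1, 1, 3, 1, 3) and form L = D - A. Since every row of L sums to 0, the all-ones vector is in the kernel and 0 is an eigenvalue. The single zero eigenvalue shows the graph is connected. By the matrix-tree theorem the graph has (1/7) * product of the nonzero eigenvalues = 1 spanning tree.

[0, 0.3217, 0.6802, 1, 2.1397, 3.2297, 4.6287]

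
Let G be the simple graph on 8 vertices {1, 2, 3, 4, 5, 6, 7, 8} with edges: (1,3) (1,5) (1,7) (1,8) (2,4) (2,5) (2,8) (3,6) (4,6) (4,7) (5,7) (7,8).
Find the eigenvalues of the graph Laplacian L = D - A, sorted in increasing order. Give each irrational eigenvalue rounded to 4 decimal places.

Reading degrees in the order [1, 2, 3, 4, 5, 6, 7, 8] gives [4, 3, 2, 3, 3, 2, 4, 3]; set D = diag(4, 3, 2, 3, 3, 2, 4, 3) and form L = D - A. Diagonalising L (or applying a numerical eigensolver to the 8x8 matrix) gives the spectrum above. The single zero eigenvalue shows the graph is connected. The largest eigenvalue, 5.8427, is at most the vertex count 8.

[0, 1.0352, 1.9197, 3, 3.2155, 3.6615, 5.3255, 5.8427]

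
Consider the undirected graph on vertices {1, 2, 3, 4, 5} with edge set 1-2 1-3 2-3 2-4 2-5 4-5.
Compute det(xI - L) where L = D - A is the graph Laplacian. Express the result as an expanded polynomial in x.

x^5 - 12x^4 + 50x^3 - 84x^2 + 45x

Reading degrees in the order [1, 2, 3, 4, 5] gives [2, 4, 2, 2, 2]; set D = diag(2, 4, 2, 2, 2) and form L = D - A. The eigenvalues of L are [0, 1, 3, 3, 5]; the characteristic polynomial is the product of (x - lambda_i), which multiplies out to x^5 - 12x^4 + 50x^3 - 84x^2 + 45x. The constant term is 0 because L is singular (the all-ones vector lies in its kernel).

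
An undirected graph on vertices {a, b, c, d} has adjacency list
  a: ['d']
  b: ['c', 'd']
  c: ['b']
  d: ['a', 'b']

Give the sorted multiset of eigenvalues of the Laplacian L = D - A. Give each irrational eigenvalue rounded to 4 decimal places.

[0, 0.5858, 2, 3.4142]

With the vertex order [a, b, c, d], the degrees are [1, 2, 1, 2], giving D = diag(1, 2, 1, 2) and L = D - A. Diagonalising L (or applying a numerical eigensolver to the 4x4 matrix) gives the spectrum above. The largest eigenvalue, 3.4142, is at most the vertex count 4. By the matrix-tree theorem the graph has (1/4) * product of the nonzero eigenvalues = 1 spanning tree.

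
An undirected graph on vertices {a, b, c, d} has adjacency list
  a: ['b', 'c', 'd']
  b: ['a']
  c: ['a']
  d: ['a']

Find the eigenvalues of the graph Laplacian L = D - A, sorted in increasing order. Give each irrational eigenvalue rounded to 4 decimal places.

With the vertex order [a, b, c, d], the degrees are [3, 1, 1, 1], giving D = diag(3, 1, 1, 1) and L = D - A. Since every row of L sums to 0, the all-ones vector is in the kernel and 0 is an eigenvalue.

[0, 1, 1, 4]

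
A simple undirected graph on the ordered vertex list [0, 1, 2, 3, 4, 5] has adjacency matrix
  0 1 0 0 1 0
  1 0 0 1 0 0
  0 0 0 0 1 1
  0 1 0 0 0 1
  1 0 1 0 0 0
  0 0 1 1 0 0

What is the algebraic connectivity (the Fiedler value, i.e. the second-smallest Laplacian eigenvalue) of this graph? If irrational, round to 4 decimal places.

Each diagonal entry of L is the vertex degree and each off-diagonal entry is -1 where an edge is present, 0 otherwise; in the order [0, 1, 2, 3, 4, 5] the diagonal is [2, 2, 2, 2, 2, 2]. The smallest Laplacian eigenvalue is always 0. The next one, lambda_2 = 1, measures how hard the graph is to disconnect: larger values mean better connectivity. The largest eigenvalue, 4, is at most the vertex count 6.

1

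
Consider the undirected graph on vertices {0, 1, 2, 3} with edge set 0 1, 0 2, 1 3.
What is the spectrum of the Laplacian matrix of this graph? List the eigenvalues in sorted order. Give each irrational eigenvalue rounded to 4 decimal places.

Reading degrees in the order [0, 1, 2, 3] gives [2, 2, 1, 1]; set D = diag(2, 2, 1, 1) and form L = D - A. The multiplicity of 0 as a Laplacian eigenvalue equals the number of connected components. By the matrix-tree theorem the graph has (1/4) * product of the nonzero eigenvalues = 1 spanning tree.

[0, 0.5858, 2, 3.4142]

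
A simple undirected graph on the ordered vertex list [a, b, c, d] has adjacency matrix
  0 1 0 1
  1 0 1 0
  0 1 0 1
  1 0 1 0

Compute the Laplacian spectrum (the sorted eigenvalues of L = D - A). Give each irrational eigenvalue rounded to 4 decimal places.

[0, 2, 2, 4]

With the vertex order [a, b, c, d], the degrees are [2, 2, 2, 2], giving D = diag(2, 2, 2, 2) and L = D - A. L is symmetric positive semidefinite, so every eigenvalue is real and nonnegative.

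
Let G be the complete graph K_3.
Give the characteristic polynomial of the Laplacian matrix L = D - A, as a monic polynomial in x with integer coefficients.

The graph has 3 vertices and degree multiset [2, 2, 2]; D is the diagonal matrix of degrees and L = D - A. L has integer entries, so p(x) = det(xI - L) has integer coefficients. Expanding the determinant yields x^3 - 6x^2 + 9x. The constant term is 0 because L is singular (the all-ones vector lies in its kernel). By the matrix-tree theorem the graph has (1/3) * product of the nonzero eigenvalues = 3 spanning trees.

x^3 - 6x^2 + 9x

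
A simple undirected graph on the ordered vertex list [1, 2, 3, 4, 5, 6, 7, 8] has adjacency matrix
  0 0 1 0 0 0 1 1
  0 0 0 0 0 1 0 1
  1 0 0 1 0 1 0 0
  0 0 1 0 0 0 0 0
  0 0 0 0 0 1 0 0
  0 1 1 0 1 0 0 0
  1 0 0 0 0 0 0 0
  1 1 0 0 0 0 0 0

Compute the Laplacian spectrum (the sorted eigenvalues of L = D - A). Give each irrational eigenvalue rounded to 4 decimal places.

[0, 0.5188, 0.6571, 1, 2.3111, 2.5293, 4.1701, 4.8136]

With the vertex order [1, 2, 3, 4, 5, 6, 7, 8], the degrees are [3, 2, 3, 1, 1, 3, 1, 2], giving D = diag(3, 2, 3, 1, 1, 3, 1, 2) and L = D - A. The multiplicity of 0 as a Laplacian eigenvalue equals the number of connected components.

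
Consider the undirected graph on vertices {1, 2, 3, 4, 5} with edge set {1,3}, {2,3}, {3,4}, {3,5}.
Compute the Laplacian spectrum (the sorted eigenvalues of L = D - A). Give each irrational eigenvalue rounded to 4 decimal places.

[0, 1, 1, 1, 5]

Each diagonal entry of L is the vertex degree and each off-diagonal entry is -1 where an edge is present, 0 otherwise; in the order [1, 2, 3, 4, 5] the diagonal is [1, 1, 4, 1, 1]. Diagonalising L (or applying a numerical eigensolver to the 5x5 matrix) gives the spectrum above. The single zero eigenvalue shows the graph is connected. By the matrix-tree theorem the graph has (1/5) * product of the nonzero eigenvalues = 1 spanning tree.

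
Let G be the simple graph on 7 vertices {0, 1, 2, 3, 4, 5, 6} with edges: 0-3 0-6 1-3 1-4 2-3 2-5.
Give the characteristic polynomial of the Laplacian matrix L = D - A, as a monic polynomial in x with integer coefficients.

With the vertex order [0, 1, 2, 3, 4, 5, 6], the degrees are [2, 2, 2, 3, 1, 1, 1], giving D = diag(2, 2, 2, 3, 1, 1, 1) and L = D - A. L has integer entries, so p(x) = det(xI - L) has integer coefficients. Expanding the determinant yields x^7 - 12x^6 + 54x^5 - 114x^4 + 114x^3 - 48x^2 + 7x. The constant term is 0 because L is singular (the all-ones vector lies in its kernel). There is one zero in the spectrum, matching the 1 component.

x^7 - 12x^6 + 54x^5 - 114x^4 + 114x^3 - 48x^2 + 7x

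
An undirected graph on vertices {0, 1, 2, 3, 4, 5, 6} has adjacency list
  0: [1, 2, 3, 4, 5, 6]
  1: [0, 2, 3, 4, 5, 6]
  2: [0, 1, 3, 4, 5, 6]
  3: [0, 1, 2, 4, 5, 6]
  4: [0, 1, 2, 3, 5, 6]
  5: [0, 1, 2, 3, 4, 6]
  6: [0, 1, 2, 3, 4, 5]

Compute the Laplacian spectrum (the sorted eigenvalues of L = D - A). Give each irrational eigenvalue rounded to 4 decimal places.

[0, 7, 7, 7, 7, 7, 7]

With the vertex order [0, 1, 2, 3, 4, 5, 6], the degrees are [6, 6, 6, 6, 6, 6, 6], giving D = diag(6, 6, 6, 6, 6, 6, 6) and L = D - A. L is symmetric positive semidefinite, so every eigenvalue is real and nonnegative. The single zero eigenvalue shows the graph is connected. The eigenvalues sum to 42, which equals trace(L) = 2|E|.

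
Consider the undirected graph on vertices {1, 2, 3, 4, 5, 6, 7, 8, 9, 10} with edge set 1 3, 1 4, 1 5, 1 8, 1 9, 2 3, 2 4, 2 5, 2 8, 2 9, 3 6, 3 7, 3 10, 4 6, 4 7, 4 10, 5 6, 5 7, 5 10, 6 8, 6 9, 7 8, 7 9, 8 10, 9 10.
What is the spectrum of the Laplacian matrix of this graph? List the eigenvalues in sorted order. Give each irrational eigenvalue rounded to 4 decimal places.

Reading degrees in the order [1, 2, 3, 4, 5, 6, 7, 8, 9, 10] gives [5, 5, 5, 5, 5, 5, 5, 5, 5, 5]; set D = diag(5, 5, 5, 5, 5, 5, 5, 5, 5, 5) and form L = D - A. Diagonalising L (or applying a numerical eigensolver to the 10x10 matrix) gives the spectrum above. The single zero eigenvalue shows the graph is connected. There is one zero in the spectrum, matching the 1 component.

[0, 5, 5, 5, 5, 5, 5, 5, 5, 10]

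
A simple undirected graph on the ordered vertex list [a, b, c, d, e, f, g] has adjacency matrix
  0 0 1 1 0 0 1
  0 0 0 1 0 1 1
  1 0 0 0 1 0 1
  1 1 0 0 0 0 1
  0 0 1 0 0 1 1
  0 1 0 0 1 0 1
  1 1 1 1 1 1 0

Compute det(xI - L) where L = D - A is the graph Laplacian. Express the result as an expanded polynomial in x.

With the vertex order [a, b, c, d, e, f, g], the degrees are [3, 3, 3, 3, 3, 3, 6], giving D = diag(3, 3, 3, 3, 3, 3, 6) and L = D - A. The eigenvalues of L are [0, 2, 2, 4, 4, 5, 7]; the characteristic polynomial is the product of (x - lambda_i), which multiplies out to x^7 - 24x^6 + 231x^5 - 1140x^4 + 3036x^3 - 4128x^2 + 2240x. Since p(0) = det(-L) = 0, x divides p(x).

x^7 - 24x^6 + 231x^5 - 1140x^4 + 3036x^3 - 4128x^2 + 2240x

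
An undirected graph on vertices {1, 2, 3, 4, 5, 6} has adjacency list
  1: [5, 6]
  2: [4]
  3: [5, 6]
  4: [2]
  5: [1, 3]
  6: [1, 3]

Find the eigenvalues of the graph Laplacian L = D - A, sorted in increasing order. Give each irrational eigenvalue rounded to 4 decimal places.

With the vertex order [1, 2, 3, 4, 5, 6], the degrees are [2, 1, 2, 1, 2, 2], giving D = diag(2, 1, 2, 1, 2, 2) and L = D - A. The multiplicity of 0 as a Laplacian eigenvalue equals the number of connected components. The 2 zero eigenvalues correspond to the 2 connected components. There are 2 zeros in the spectrum, matching the 2 components.

[0, 0, 2, 2, 2, 4]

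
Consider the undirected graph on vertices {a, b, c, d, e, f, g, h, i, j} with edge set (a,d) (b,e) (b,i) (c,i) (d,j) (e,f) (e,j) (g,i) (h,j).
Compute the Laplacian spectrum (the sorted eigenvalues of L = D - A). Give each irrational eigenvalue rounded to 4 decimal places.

Each diagonal entry of L is the vertex degree and each off-diagonal entry is -1 where an edge is present, 0 otherwise; in the order [a, b, c, d, e, f, g, h, i, j] the diagonal is [1, 2, 1, 2, 3, 1, 1, 1, 3, 3]. Since every row of L sums to 0, the all-ones vector is in the kernel and 0 is an eigenvalue. The single zero eigenvalue shows the graph is connected. By the matrix-tree theorem the graph has (1/10) * product of the nonzero eigenvalues = 1 spanning tree. The largest eigenvalue, 4.7351, is at most the vertex count 10.

[0, 0.1535, 0.4616, 0.7026, 1, 1.5019, 2.1589, 3.2036, 4.0827, 4.7351]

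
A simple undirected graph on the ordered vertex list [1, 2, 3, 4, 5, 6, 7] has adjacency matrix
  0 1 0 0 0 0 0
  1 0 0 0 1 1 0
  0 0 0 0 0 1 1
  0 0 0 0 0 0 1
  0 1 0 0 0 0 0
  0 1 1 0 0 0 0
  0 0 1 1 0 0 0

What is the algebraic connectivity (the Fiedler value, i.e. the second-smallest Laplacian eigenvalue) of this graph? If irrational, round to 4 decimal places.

Reading degrees in the order [1, 2, 3, 4, 5, 6, 7] gives [1, 3, 2, 1, 1, 2, 2]; set D = diag(1, 3, 2, 1, 1, 2, 2) and form L = D - A. The sorted Laplacian eigenvalues are [0, 0.2254, 1, 1, 2.1859, 3.3604, 4.2283]; the algebraic connectivity is the second entry, 0.2254. There is one zero in the spectrum, matching the 1 component. By the matrix-tree theorem the graph has (1/7) * product of the nonzero eigenvalues = 1 spanning tree.

0.2254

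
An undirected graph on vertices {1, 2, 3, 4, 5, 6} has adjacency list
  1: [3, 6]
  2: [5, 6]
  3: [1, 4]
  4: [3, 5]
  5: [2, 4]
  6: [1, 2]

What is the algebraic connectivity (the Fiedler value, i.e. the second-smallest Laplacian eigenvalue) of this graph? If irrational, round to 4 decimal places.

Reading degrees in the order [1, 2, 3, 4, 5, 6] gives [2, 2, 2, 2, 2, 2]; set D = diag(2, 2, 2, 2, 2, 2) and form L = D - A. The smallest Laplacian eigenvalue is always 0. The next one, lambda_2 = 1, measures how hard the graph is to disconnect: larger values mean better connectivity. The largest eigenvalue, 4, is at most the vertex count 6. There is one zero in the spectrum, matching the 1 component.

1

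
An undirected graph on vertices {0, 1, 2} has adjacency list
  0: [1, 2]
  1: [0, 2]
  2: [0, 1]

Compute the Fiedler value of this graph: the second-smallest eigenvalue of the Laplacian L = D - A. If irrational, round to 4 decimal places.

3

Each diagonal entry of L is the vertex degree and each off-diagonal entry is -1 where an edge is present, 0 otherwise; in the order [0, 1, 2] the diagonal is [2, 2, 2]. The sorted Laplacian eigenvalues are [0, 3, 3]; the algebraic connectivity is the second entry, 3.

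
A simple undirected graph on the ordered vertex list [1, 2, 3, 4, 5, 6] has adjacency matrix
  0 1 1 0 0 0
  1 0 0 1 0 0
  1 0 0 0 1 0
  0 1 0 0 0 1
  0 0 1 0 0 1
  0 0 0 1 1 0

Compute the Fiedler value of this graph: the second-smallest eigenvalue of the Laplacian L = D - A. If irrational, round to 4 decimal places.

With the vertex order [1, 2, 3, 4, 5, 6], the degrees are [2, 2, 2, 2, 2, 2], giving D = diag(2, 2, 2, 2, 2, 2) and L = D - A. The sorted Laplacian eigenvalues are [0, 1, 1, 3, 3, 4]; the algebraic connectivity is the second entry, 1. By the matrix-tree theorem the graph has (1/6) * product of the nonzero eigenvalues = 6 spanning trees.

1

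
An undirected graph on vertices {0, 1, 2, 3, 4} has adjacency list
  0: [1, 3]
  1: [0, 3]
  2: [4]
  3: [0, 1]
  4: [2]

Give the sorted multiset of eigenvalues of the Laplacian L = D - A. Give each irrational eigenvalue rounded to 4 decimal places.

With the vertex order [0, 1, 2, 3, 4], the degrees are [2, 2, 1, 2, 1], giving D = diag(2, 2, 1, 2, 1) and L = D - A. L is symmetric positive semidefinite, so every eigenvalue is real and nonnegative. The 2 zero eigenvalues correspond to the 2 connected components. The largest eigenvalue, 3, is at most the vertex count 5. There are 2 zeros in the spectrum, matching the 2 components.

[0, 0, 2, 3, 3]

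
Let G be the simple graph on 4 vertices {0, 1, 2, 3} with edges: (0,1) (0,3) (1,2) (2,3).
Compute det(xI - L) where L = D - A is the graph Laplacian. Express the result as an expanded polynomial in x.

x^4 - 8x^3 + 20x^2 - 16x

Each diagonal entry of L is the vertex degree and each off-diagonal entry is -1 where an edge is present, 0 otherwise; in the order [0, 1, 2, 3] the diagonal is [2, 2, 2, 2]. Computing det(xI - L) by cofactor expansion (or equivalently via sum-over-permutations) gives x^4 - 8x^3 + 20x^2 - 16x. The constant term is 0 because L is singular (the all-ones vector lies in its kernel). There is one zero in the spectrum, matching the 1 component.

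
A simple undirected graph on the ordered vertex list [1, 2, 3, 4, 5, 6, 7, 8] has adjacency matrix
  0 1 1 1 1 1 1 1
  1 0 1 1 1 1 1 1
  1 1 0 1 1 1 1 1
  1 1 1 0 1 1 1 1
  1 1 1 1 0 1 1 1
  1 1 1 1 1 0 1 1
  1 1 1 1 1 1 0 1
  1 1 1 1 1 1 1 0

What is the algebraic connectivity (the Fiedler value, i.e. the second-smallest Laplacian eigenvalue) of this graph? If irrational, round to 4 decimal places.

8

Reading degrees in the order [1, 2, 3, 4, 5, 6, 7, 8] gives [7, 7, 7, 7, 7, 7, 7, 7]; set D = diag(7, 7, 7, 7, 7, 7, 7, 7) and form L = D - A. Computing the eigenvalues of L and sorting gives [0, 8, 8, 8, 8, 8, 8, 8]. The Fiedler value lambda_2 = 8 is strictly positive, so the graph is connected. The largest eigenvalue, 8, is at most the vertex count 8.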